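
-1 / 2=-0.50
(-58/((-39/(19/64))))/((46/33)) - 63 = -1199507/19136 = -62.68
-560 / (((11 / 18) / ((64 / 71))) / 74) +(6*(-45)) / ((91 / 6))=-4345503300 / 71071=-61143.13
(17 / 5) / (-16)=-0.21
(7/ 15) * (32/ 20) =56/ 75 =0.75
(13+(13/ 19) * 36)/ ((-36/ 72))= -1430/ 19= -75.26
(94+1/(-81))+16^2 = 28349/81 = 349.99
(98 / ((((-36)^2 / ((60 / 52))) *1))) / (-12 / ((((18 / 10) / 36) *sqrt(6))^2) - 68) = -35 / 348192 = -0.00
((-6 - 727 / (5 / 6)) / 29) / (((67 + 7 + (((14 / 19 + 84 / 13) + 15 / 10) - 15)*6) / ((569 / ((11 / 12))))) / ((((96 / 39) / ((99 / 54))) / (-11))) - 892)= 109398325248 / 3223396263265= 0.03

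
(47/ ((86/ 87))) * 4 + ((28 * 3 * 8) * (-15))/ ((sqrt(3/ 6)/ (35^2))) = 8178/ 43 -12348000 * sqrt(2) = -17462518.88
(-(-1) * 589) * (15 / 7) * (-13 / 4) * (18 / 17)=-1033695 / 238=-4343.26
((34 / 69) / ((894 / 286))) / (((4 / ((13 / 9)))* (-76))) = -31603 / 42193224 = -0.00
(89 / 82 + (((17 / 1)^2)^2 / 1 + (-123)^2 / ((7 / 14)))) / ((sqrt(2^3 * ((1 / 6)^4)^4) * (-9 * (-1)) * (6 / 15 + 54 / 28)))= 15235462912320 * sqrt(2) / 6683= 3224030866.32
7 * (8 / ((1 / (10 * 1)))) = 560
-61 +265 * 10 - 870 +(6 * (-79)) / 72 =20549 / 12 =1712.42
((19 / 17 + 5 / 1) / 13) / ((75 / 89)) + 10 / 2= 7087 / 1275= 5.56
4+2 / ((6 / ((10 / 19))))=4.18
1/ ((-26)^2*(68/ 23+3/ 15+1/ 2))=115/ 284258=0.00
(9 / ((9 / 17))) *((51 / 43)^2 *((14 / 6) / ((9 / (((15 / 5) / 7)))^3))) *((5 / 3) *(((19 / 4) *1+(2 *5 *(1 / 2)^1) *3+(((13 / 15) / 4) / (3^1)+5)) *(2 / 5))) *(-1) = -10975642 / 110080215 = -0.10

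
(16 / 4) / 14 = 2 / 7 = 0.29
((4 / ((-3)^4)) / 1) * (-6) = -8 / 27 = -0.30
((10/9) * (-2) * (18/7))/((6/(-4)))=80/21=3.81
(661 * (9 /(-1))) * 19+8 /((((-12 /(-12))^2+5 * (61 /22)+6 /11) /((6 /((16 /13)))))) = -12772217 /113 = -113028.47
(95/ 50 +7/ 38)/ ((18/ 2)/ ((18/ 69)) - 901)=-396/ 164635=-0.00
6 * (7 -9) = -12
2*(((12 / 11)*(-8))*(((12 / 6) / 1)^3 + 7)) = -2880 / 11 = -261.82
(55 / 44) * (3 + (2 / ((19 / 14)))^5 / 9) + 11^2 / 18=1019541163 / 89139564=11.44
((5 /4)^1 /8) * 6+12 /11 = 357 /176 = 2.03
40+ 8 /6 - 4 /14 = 862 /21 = 41.05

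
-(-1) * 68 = 68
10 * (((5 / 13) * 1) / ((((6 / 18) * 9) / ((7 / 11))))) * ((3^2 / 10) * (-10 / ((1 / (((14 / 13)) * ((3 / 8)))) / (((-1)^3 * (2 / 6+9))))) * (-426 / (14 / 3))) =-4696650 / 1859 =-2526.44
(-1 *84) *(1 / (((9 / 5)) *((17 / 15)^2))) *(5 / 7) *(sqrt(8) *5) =-75000 *sqrt(2) / 289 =-367.01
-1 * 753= -753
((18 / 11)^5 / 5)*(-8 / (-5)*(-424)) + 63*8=-4380172056 / 4026275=-1087.90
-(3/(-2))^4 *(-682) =27621/8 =3452.62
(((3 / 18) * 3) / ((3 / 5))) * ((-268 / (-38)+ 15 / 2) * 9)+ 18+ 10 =10423 / 76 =137.14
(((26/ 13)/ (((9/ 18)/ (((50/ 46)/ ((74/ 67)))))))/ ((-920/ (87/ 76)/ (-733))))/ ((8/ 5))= 106816425/ 47601536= 2.24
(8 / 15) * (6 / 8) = 2 / 5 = 0.40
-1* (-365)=365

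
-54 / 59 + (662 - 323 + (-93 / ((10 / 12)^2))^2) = 673804011 / 36875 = 18272.65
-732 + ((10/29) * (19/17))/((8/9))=-1442649/1972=-731.57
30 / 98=15 / 49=0.31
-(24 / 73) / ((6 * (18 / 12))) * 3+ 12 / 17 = 740 / 1241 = 0.60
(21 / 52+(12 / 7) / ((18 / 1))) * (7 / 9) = 545 / 1404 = 0.39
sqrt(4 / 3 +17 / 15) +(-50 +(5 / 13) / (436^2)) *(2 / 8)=-10.93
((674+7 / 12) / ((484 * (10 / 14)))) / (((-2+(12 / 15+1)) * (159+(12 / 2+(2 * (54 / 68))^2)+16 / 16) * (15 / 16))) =-3275237 / 53037567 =-0.06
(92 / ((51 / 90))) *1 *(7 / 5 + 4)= 14904 / 17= 876.71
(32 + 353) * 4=1540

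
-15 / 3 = -5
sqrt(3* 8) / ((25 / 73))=146* sqrt(6) / 25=14.31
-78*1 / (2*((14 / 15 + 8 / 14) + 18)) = -4095 / 2048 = -2.00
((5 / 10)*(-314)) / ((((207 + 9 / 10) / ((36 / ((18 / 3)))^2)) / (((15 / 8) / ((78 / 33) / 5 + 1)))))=-19625 / 567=-34.61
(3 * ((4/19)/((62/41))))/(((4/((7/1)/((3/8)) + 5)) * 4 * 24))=2911/113088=0.03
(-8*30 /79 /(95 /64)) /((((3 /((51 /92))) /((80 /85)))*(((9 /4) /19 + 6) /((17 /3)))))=-278528 /844905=-0.33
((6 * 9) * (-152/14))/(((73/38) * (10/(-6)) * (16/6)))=175446/2555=68.67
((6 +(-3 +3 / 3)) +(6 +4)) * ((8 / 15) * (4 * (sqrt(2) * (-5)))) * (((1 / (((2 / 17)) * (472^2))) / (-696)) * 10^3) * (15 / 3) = 0.06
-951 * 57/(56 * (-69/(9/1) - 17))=39.24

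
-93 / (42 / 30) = -465 / 7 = -66.43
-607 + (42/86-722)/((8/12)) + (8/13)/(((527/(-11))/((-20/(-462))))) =-20901154147/12372906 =-1689.27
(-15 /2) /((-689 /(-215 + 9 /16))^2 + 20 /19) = -1118317295 /1696318776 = -0.66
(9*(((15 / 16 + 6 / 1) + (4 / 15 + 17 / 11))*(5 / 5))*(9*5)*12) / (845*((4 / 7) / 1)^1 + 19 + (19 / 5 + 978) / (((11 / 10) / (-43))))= -13097133 / 11666300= -1.12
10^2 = 100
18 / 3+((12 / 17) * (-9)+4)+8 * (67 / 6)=4742 / 51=92.98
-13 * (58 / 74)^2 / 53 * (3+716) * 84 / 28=-23582481 / 72557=-325.02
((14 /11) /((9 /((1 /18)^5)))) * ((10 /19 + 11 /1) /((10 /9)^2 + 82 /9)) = 511 /6128568864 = 0.00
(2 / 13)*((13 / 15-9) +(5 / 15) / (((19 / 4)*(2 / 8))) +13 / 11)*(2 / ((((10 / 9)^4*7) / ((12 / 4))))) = -137210193 / 237737500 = -0.58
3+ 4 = 7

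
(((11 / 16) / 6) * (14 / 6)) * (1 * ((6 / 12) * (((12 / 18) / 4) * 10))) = 385 / 1728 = 0.22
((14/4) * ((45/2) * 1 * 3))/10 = 189/8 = 23.62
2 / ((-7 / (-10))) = 20 / 7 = 2.86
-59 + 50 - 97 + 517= 411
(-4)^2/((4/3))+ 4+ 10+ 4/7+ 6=32.57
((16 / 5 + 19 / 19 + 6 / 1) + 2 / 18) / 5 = 464 / 225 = 2.06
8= 8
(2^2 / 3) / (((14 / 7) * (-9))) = -2 / 27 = -0.07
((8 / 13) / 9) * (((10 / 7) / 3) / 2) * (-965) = -38600 / 2457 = -15.71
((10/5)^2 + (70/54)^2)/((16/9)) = 3.20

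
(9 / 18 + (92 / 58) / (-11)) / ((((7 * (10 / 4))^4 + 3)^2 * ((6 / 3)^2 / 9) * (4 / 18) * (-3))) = -98064 / 718394205484351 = -0.00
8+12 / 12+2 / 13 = 119 / 13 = 9.15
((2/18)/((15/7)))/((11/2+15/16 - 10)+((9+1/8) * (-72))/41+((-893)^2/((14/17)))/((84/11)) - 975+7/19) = 4275152/10373038259445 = 0.00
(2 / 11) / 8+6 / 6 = 45 / 44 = 1.02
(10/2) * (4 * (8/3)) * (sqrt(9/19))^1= 160 * sqrt(19)/19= 36.71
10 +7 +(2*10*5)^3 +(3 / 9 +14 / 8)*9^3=1001535.75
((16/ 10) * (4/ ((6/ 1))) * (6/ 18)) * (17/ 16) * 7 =2.64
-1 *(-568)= 568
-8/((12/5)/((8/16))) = -5/3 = -1.67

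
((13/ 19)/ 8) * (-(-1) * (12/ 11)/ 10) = 39/ 4180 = 0.01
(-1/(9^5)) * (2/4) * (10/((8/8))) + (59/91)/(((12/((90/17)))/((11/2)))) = 574811075/365395212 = 1.57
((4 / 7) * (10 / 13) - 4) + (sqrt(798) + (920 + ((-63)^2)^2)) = 15753905.69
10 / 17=0.59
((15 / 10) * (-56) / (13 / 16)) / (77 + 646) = -448 / 3133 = -0.14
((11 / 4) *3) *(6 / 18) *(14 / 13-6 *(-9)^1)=1969 / 13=151.46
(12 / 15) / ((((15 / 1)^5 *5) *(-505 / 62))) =-248 / 9587109375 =-0.00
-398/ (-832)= 199/ 416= 0.48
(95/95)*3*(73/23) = 219/23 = 9.52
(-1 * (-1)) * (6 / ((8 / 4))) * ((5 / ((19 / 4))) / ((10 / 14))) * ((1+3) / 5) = 336 / 95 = 3.54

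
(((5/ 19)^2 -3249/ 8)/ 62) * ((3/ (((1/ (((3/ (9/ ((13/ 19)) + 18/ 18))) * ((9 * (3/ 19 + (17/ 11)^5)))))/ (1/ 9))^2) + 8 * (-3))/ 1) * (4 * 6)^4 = 2993165431857412442697024/ 104785924454234551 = 28564575.32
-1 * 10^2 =-100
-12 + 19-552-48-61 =-654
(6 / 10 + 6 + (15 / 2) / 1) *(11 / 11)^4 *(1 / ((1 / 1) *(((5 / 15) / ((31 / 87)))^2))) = 135501 / 8410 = 16.11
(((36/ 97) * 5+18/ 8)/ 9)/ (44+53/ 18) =1593/ 163930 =0.01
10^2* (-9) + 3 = -897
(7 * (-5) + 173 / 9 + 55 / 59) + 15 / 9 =-6998 / 531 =-13.18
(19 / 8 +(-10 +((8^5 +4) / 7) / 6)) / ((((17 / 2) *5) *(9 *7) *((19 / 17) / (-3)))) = -14423 / 18620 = -0.77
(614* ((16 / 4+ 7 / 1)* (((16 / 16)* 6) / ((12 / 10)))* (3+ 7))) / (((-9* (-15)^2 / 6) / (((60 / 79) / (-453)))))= 540320 / 322083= 1.68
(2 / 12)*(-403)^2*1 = 27068.17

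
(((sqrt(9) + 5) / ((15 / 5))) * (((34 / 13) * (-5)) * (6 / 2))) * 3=-4080 / 13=-313.85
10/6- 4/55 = 263/165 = 1.59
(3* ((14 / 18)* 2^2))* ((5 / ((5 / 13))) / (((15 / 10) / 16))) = 11648 / 9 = 1294.22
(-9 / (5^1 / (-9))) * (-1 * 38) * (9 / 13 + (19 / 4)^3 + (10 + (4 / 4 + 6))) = -159882093 / 2080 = -76866.39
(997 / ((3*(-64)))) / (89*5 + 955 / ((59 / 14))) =-58823 / 7608000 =-0.01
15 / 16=0.94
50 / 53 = 0.94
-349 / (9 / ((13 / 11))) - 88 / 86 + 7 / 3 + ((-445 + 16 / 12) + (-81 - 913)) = -6309661 / 4257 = -1482.18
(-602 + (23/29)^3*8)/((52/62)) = -226065051/317057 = -713.01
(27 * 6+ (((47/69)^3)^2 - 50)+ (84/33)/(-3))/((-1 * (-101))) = 1.10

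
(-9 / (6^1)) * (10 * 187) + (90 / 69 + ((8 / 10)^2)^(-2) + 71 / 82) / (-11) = -7449757119 / 2655488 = -2805.42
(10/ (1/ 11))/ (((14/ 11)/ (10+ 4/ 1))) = 1210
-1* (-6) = 6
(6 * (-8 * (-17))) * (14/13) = 11424/13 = 878.77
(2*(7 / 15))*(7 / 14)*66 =154 / 5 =30.80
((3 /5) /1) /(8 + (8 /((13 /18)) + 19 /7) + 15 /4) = 364 /15495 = 0.02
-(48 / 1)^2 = -2304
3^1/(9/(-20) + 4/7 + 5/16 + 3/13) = 7280/1613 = 4.51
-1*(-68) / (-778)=-34 / 389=-0.09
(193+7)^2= 40000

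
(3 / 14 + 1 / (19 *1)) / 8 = 71 / 2128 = 0.03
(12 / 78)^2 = 4 / 169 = 0.02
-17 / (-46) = 0.37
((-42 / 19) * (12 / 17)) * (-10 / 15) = 336 / 323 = 1.04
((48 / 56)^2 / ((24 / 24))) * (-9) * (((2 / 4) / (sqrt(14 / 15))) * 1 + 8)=-56.32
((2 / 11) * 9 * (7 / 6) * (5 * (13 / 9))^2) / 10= 5915 / 594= 9.96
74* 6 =444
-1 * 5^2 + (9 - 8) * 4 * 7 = 3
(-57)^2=3249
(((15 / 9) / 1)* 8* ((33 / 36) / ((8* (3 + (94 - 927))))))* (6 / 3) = -11 / 2988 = -0.00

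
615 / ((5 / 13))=1599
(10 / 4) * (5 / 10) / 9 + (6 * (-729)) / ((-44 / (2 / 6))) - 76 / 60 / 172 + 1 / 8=5686141 / 170280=33.39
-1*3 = -3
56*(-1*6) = -336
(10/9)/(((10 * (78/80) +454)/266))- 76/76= -173/477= -0.36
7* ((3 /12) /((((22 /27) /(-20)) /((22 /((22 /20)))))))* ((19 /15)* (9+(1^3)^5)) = -119700 /11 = -10881.82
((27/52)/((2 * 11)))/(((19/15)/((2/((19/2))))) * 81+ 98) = 135/3348202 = 0.00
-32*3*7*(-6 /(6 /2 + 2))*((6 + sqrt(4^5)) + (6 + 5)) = 197568 /5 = 39513.60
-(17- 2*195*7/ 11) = 2543/ 11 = 231.18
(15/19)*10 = 150/19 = 7.89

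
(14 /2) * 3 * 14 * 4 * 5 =5880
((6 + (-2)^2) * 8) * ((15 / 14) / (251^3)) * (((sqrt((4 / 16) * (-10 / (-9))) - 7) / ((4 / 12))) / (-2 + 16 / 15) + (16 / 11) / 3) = 151700 / 1217620327 - 2250 * sqrt(10) / 774849299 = 0.00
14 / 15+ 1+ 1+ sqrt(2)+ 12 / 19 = sqrt(2)+ 1016 / 285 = 4.98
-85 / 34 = -5 / 2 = -2.50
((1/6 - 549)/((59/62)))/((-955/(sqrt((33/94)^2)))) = 1122913/5296430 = 0.21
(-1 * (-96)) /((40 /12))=144 /5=28.80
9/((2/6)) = 27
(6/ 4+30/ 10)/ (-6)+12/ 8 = 3/ 4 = 0.75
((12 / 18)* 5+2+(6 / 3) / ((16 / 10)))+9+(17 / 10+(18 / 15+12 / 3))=1349 / 60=22.48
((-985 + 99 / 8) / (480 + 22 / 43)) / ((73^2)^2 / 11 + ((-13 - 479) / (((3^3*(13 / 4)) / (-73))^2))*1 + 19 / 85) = -0.00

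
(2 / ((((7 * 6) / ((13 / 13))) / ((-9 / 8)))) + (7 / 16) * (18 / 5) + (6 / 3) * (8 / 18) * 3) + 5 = 3859 / 420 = 9.19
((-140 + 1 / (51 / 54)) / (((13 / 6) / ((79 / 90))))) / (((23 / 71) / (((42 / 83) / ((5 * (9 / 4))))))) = -741913648 / 94925025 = -7.82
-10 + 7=-3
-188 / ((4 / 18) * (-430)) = 423 / 215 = 1.97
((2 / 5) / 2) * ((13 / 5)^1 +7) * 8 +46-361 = -7491 / 25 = -299.64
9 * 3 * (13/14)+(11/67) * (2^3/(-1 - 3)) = 23209/938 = 24.74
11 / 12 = 0.92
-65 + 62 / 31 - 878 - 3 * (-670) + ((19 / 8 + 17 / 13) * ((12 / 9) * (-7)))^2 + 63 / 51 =232884233 / 103428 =2251.66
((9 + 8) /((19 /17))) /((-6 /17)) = -4913 /114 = -43.10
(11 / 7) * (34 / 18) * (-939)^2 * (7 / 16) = 18320203 / 16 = 1145012.69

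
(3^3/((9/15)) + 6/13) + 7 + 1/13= 683/13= 52.54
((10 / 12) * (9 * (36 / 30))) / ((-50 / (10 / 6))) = -3 / 10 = -0.30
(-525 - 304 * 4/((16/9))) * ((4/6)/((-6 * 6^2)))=403/108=3.73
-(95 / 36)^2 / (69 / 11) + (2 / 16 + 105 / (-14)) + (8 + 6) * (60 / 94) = 1895561 / 4202928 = 0.45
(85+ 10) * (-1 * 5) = -475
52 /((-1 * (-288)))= 13 /72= 0.18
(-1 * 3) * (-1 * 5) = 15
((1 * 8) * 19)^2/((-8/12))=-34656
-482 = -482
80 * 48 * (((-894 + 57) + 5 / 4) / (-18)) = 534880 / 3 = 178293.33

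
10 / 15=2 / 3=0.67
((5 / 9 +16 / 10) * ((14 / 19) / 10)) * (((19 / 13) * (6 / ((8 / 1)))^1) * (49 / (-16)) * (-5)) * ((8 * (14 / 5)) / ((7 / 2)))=33271 / 1950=17.06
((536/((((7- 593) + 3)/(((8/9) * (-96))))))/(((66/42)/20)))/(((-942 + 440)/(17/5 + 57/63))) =-124043264/14486967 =-8.56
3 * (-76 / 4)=-57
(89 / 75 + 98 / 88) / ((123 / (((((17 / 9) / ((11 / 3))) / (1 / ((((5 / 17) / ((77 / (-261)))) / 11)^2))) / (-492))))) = -6384031 / 39690704578448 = -0.00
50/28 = 25/14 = 1.79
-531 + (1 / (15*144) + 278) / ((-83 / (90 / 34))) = -36564049 / 67728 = -539.87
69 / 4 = 17.25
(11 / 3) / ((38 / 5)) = 55 / 114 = 0.48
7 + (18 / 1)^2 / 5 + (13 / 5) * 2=77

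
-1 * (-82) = 82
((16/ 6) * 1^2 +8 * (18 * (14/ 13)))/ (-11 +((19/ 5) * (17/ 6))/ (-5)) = -307600/ 25649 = -11.99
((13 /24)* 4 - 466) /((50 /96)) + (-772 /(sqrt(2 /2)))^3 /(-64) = 179704161 /25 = 7188166.44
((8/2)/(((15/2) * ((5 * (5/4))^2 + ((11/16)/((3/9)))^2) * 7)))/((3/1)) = 2048/3493035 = 0.00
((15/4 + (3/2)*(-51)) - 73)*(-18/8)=5247/16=327.94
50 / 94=25 / 47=0.53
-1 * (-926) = 926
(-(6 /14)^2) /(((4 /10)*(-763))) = 45 /74774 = 0.00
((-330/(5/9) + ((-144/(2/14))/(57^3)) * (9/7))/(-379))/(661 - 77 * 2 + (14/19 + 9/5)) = 10185735/3311430257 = 0.00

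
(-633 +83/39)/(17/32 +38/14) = -5511296/28353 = -194.38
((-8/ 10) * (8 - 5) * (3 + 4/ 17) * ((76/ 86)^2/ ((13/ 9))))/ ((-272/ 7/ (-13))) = -1.40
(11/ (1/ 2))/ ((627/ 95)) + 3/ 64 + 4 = 1417/ 192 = 7.38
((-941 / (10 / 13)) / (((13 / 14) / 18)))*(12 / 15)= -474264 / 25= -18970.56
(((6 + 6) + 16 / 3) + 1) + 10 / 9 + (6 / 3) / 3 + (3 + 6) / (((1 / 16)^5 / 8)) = 679477429 / 9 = 75497492.11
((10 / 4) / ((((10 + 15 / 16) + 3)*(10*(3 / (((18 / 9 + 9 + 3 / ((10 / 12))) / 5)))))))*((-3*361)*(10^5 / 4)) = -105412000 / 223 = -472699.55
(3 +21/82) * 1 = 267/82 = 3.26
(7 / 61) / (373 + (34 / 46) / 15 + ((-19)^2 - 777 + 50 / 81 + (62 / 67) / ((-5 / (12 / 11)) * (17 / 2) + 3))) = -3770218305 / 1391700517136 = -0.00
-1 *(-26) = 26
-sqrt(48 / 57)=-4 * sqrt(19) / 19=-0.92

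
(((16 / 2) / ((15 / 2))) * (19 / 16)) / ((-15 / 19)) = -361 / 225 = -1.60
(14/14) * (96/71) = 96/71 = 1.35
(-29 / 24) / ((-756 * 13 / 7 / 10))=145 / 16848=0.01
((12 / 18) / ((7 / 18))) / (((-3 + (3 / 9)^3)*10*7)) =-81 / 9800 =-0.01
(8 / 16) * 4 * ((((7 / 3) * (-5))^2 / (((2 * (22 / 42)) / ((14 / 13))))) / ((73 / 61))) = 7323050 / 31317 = 233.84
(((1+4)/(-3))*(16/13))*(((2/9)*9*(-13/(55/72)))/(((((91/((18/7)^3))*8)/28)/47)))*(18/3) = 631535616/49049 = 12875.61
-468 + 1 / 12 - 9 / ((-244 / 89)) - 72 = -536.63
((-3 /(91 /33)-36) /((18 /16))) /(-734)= 1500 /33397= 0.04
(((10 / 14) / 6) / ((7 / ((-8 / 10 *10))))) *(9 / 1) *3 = -180 / 49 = -3.67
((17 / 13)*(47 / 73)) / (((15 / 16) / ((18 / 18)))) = 12784 / 14235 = 0.90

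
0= 0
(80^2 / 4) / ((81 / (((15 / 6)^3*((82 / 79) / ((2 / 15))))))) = 5125000 / 2133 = 2402.72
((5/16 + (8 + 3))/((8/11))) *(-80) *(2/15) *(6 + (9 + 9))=-3982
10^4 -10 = 9990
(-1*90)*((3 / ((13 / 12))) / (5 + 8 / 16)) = -45.31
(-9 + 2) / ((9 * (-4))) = 0.19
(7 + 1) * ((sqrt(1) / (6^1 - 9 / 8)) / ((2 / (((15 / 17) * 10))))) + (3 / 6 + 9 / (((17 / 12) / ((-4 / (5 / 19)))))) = -196303 / 2210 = -88.82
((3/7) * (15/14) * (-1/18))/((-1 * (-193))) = -0.00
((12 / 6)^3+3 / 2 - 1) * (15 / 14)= 9.11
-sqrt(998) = -31.59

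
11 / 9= 1.22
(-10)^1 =-10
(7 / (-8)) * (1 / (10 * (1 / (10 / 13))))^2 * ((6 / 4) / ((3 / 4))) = -7 / 676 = -0.01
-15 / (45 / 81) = -27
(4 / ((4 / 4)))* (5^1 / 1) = 20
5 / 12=0.42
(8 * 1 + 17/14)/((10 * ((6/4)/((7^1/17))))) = 43/170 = 0.25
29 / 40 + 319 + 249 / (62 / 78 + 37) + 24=350.31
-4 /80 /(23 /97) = -97 /460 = -0.21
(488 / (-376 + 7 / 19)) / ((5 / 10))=-304 / 117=-2.60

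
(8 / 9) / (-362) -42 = -68422 / 1629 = -42.00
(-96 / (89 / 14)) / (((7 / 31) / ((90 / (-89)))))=535680 / 7921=67.63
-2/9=-0.22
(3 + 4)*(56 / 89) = 392 / 89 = 4.40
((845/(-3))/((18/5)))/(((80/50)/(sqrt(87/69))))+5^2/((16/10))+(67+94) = 1413/8 - 21125 * sqrt(667)/9936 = 121.72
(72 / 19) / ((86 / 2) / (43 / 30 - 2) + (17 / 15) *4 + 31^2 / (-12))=-24480 / 978253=-0.03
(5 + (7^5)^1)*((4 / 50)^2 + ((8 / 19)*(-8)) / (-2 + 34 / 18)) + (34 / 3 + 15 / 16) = 290579684551 / 570000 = 509788.92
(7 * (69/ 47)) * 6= 2898/ 47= 61.66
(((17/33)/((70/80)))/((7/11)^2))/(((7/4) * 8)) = 748/7203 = 0.10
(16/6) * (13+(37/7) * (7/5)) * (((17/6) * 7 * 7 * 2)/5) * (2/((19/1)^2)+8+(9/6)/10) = 24638.00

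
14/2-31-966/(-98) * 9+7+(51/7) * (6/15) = 2612/35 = 74.63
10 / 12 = 5 / 6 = 0.83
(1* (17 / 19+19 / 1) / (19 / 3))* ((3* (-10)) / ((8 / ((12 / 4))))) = -35.34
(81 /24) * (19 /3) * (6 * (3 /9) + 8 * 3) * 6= 6669 /2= 3334.50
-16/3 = -5.33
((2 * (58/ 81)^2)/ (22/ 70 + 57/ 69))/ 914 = 1354010/ 1376255043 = 0.00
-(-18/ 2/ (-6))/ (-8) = 3/ 16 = 0.19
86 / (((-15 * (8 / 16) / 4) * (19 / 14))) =-9632 / 285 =-33.80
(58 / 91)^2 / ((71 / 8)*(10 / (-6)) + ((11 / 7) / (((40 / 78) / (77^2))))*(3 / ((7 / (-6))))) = -403680 / 46439409107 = -0.00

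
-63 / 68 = -0.93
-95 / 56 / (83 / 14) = -0.29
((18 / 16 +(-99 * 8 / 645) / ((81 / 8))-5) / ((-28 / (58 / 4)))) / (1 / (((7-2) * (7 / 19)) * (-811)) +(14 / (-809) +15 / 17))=60029378440709 / 25072773063552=2.39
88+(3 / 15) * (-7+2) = 87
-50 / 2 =-25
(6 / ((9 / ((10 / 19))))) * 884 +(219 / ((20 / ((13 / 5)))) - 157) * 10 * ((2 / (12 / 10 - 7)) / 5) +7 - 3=3329281 / 8265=402.82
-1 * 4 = -4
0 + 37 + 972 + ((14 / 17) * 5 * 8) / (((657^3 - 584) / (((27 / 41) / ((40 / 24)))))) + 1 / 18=3590174644500595 / 3557955381714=1009.06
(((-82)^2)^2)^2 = 2044140858654976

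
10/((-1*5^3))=-2/25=-0.08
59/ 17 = 3.47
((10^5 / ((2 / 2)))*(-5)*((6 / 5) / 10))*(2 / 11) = -120000 / 11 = -10909.09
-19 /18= -1.06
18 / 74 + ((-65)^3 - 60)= -10163336 / 37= -274684.76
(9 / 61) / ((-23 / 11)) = -99 / 1403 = -0.07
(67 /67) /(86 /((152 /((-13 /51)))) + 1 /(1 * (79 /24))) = 306204 /48863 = 6.27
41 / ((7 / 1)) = 41 / 7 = 5.86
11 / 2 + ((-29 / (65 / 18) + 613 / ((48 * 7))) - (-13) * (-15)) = -4274227 / 21840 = -195.71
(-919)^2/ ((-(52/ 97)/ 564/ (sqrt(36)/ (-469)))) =69306364782/ 6097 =11367289.61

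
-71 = -71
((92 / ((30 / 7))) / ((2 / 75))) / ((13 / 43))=34615 / 13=2662.69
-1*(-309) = 309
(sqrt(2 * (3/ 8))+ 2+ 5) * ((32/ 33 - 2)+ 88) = 1435 * sqrt(3)/ 33+ 20090/ 33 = 684.11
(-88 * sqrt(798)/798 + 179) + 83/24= 4379/24 - 44 * sqrt(798)/399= 179.34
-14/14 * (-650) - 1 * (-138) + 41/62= 48897/62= 788.66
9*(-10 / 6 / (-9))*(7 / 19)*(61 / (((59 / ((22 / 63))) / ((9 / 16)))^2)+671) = 12208204195 / 29630272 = 412.02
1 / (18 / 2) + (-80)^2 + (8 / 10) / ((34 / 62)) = 4897201 / 765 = 6401.57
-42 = -42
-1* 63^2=-3969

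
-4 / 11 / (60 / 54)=-18 / 55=-0.33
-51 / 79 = -0.65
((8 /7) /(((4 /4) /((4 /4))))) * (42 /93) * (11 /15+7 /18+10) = 8008 /1395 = 5.74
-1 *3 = -3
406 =406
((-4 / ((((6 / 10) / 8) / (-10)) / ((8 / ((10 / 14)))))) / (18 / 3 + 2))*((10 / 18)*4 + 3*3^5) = 545979.26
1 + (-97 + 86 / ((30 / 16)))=-50.13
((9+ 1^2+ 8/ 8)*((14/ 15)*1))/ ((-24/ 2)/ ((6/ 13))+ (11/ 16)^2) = -39424/ 98025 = -0.40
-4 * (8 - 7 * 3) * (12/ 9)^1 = 208/ 3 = 69.33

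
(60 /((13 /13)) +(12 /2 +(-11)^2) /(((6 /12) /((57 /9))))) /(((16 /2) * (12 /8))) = 2503 /18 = 139.06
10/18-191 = -1714/9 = -190.44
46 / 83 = 0.55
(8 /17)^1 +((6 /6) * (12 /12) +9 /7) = 2.76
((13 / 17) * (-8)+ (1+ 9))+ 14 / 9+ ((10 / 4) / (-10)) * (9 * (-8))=3586 / 153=23.44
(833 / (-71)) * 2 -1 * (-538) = 36532 / 71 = 514.54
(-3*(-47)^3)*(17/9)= 1764991/3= 588330.33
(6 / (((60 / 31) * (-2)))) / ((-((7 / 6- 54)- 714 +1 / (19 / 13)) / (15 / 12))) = -1767 / 698728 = -0.00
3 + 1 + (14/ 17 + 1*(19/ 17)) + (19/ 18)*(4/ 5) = 5191/ 765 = 6.79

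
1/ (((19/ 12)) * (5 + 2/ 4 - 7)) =-8/ 19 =-0.42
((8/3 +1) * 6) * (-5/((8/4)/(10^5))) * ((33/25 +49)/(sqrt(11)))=-25160000 * sqrt(11)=-83446279.73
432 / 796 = 108 / 199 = 0.54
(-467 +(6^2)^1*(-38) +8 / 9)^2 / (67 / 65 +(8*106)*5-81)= 1041839305 / 1288386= 808.64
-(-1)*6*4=24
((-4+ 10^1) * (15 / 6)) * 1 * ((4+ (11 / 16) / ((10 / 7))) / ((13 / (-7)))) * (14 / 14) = -15057 / 416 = -36.19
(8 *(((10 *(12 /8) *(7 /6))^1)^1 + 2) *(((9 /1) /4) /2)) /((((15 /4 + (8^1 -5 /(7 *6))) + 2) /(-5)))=-14742 /229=-64.38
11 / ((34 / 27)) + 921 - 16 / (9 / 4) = 282323 / 306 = 922.62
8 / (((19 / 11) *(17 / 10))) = 880 / 323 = 2.72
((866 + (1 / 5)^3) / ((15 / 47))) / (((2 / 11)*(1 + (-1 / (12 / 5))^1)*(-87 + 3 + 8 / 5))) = -55965767 / 180250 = -310.49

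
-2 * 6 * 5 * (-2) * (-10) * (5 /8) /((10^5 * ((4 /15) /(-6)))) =27 /160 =0.17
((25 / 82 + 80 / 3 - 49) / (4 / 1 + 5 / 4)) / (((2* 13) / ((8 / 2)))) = -21676 / 33579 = -0.65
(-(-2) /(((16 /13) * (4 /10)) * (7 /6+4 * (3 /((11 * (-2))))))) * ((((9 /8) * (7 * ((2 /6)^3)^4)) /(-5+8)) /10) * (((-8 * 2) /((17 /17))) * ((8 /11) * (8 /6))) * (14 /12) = -1274 /21789081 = -0.00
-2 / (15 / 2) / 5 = -4 / 75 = -0.05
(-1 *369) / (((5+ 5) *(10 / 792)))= -73062 / 25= -2922.48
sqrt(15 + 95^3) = sqrt(857390) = 925.95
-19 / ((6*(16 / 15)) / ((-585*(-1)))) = -55575 / 32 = -1736.72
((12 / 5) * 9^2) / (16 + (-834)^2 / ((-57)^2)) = 87723 / 103825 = 0.84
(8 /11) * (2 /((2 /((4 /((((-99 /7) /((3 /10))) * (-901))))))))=112 /1635315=0.00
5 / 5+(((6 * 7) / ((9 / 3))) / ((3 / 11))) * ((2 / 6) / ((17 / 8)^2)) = 12457 / 2601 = 4.79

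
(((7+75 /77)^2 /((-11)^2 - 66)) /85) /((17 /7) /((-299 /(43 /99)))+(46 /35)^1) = 0.01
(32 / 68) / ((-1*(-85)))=8 / 1445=0.01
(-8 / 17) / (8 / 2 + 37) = -8 / 697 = -0.01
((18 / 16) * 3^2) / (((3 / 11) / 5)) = 185.62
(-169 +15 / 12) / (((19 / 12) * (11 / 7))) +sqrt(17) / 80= -1281 / 19 +sqrt(17) / 80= -67.37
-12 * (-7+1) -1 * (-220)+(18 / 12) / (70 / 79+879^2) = 35646606293 / 122077418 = 292.00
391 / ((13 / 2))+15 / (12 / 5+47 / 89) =1105721 / 16939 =65.28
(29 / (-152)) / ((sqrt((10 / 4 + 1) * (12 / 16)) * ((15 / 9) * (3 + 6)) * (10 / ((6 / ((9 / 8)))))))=-58 * sqrt(42) / 89775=-0.00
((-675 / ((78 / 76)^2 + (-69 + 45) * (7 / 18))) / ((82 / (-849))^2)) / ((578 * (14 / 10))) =2634617755125 / 243956762294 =10.80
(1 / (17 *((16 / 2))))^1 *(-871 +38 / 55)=-47867 / 7480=-6.40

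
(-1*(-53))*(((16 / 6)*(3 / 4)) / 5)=106 / 5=21.20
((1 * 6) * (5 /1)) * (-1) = -30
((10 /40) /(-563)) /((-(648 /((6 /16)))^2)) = 1 /6724435968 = 0.00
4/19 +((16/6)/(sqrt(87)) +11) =8 *sqrt(87)/261 +213/19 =11.50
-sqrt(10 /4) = -sqrt(10) /2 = -1.58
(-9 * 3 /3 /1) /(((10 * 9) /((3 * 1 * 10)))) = -3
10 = 10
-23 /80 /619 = -23 /49520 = -0.00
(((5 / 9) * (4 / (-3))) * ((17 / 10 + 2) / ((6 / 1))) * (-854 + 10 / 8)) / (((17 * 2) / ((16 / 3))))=28046 / 459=61.10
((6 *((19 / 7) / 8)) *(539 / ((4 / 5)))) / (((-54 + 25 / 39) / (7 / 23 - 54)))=1056980925 / 765808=1380.22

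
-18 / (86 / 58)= -522 / 43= -12.14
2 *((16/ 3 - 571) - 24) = -3538/ 3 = -1179.33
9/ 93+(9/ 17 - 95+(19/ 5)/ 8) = -1979387/ 21080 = -93.90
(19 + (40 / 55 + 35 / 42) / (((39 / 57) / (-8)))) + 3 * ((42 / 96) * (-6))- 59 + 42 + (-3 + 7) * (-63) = -947651 / 3432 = -276.12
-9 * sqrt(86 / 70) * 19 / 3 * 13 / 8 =-741 * sqrt(1505) / 280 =-102.67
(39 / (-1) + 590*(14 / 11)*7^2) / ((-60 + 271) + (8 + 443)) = 404311 / 7282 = 55.52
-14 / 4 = -7 / 2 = -3.50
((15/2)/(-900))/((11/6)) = -0.00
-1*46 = -46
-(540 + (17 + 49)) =-606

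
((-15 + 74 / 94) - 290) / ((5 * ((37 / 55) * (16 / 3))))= -235917 / 13912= -16.96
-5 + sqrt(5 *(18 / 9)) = -5 + sqrt(10) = -1.84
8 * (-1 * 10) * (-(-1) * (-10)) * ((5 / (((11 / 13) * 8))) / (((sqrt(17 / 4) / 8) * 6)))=52000 * sqrt(17) / 561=382.18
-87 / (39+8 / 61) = -5307 / 2387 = -2.22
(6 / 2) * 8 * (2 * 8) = 384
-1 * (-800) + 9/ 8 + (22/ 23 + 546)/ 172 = 6363661/ 7912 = 804.30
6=6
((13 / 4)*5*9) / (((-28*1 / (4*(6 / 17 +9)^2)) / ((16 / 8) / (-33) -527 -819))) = 2460134.52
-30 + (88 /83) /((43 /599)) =-54358 /3569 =-15.23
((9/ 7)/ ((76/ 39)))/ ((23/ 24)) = 2106/ 3059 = 0.69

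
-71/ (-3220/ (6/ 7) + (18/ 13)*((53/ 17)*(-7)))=47073/ 2510704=0.02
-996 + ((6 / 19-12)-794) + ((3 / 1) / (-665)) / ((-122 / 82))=-73085197 / 40565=-1801.68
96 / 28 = 24 / 7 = 3.43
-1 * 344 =-344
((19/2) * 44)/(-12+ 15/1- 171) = -209/84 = -2.49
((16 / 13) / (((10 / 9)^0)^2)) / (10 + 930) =4 / 3055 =0.00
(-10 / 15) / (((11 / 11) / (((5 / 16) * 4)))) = -5 / 6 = -0.83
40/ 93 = 0.43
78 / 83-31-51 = -6728 / 83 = -81.06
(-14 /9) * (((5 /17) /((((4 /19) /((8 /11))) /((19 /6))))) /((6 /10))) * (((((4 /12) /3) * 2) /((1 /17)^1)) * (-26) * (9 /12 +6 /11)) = 31208450 /29403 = 1061.40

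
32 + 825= 857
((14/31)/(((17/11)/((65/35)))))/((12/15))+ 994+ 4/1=1052607/1054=998.68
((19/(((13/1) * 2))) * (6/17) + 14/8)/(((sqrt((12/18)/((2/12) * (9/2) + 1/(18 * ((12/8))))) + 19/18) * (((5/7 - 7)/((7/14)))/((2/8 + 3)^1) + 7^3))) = 168625/7207758 - 3550 * sqrt(170)/2269109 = 0.00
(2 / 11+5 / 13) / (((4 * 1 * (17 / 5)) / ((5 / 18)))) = 225 / 19448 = 0.01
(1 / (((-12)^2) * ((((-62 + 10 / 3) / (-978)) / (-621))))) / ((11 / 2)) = -13.07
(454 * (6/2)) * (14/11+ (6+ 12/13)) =1596264/143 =11162.69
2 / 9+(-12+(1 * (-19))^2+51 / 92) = 289615 / 828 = 349.78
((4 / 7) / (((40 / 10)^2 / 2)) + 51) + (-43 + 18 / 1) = 365 / 14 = 26.07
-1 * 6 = -6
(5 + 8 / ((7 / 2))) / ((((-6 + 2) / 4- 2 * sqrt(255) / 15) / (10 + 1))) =8415 / 371- 1122 * sqrt(255) / 371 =-25.61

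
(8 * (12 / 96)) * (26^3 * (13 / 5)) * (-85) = -3884296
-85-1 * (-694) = 609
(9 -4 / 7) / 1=59 / 7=8.43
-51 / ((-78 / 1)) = 0.65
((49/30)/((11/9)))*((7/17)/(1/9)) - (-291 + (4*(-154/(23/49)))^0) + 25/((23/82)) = 16519403/43010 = 384.08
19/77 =0.25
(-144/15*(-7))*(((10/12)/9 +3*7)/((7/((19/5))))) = 173128/225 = 769.46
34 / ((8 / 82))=348.50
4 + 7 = 11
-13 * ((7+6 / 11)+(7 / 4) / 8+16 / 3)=-179803 / 1056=-170.27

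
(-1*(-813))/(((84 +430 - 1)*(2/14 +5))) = 1897/6156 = 0.31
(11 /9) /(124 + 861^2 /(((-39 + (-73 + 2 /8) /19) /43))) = -1705 /1038100032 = -0.00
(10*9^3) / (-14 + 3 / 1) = -7290 / 11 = -662.73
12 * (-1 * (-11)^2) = -1452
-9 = -9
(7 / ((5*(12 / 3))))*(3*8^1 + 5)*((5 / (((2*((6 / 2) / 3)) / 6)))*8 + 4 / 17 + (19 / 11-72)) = 1896629 / 3740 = 507.12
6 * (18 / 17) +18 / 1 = 414 / 17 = 24.35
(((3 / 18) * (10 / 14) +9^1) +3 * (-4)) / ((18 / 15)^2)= -3025 / 1512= -2.00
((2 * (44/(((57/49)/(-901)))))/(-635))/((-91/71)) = -39406136/470535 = -83.75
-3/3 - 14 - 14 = -29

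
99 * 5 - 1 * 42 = 453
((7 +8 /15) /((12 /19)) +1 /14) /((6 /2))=15119 /3780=4.00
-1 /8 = -0.12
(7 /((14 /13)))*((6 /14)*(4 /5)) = 78 /35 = 2.23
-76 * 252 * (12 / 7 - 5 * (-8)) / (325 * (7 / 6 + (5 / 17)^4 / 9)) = -2105.52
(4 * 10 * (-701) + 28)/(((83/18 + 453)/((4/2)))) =-1008432/8237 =-122.43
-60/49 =-1.22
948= 948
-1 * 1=-1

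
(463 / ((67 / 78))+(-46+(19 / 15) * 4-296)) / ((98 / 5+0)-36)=-101546 / 8241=-12.32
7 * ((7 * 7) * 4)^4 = 10330523392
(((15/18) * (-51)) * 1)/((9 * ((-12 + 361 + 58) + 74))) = -85/8658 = -0.01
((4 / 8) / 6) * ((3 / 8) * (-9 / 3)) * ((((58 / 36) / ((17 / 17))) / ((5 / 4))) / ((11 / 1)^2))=-29 / 29040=-0.00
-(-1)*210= 210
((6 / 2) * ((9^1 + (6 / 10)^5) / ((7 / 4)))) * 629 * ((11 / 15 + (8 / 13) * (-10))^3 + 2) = -9247696129245376 / 6007421875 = -1539378.51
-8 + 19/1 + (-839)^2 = 703932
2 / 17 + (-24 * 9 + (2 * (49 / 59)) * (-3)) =-221528 / 1003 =-220.87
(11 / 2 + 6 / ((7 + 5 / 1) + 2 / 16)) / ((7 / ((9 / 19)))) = 10467 / 25802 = 0.41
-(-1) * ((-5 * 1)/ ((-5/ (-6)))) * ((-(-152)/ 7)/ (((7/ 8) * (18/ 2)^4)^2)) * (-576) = 1245184/ 546852789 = 0.00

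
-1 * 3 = -3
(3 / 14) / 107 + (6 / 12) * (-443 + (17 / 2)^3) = 1025405 / 11984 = 85.56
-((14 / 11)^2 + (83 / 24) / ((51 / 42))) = -110285 / 24684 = -4.47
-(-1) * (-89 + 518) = 429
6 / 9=2 / 3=0.67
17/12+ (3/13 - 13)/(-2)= 1217/156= 7.80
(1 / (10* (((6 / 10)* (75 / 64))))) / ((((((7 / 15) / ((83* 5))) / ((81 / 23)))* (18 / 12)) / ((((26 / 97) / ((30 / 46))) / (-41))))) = -414336 / 139195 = -2.98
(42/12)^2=49/4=12.25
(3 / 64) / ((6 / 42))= 0.33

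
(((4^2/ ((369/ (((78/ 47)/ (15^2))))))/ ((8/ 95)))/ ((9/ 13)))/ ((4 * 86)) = 0.00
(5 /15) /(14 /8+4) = 4 /69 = 0.06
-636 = -636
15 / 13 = 1.15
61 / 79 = 0.77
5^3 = 125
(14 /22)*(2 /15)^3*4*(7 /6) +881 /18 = 48.95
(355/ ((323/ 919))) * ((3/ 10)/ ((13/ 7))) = 1370229/ 8398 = 163.16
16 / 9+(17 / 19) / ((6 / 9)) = 1067 / 342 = 3.12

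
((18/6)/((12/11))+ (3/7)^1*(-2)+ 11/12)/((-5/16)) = -944/105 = -8.99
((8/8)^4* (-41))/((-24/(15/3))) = 8.54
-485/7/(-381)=485/2667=0.18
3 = 3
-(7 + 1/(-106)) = -741/106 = -6.99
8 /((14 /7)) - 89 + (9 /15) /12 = -1699 /20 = -84.95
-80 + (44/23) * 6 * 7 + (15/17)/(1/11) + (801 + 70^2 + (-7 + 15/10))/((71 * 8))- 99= -35053927/444176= -78.92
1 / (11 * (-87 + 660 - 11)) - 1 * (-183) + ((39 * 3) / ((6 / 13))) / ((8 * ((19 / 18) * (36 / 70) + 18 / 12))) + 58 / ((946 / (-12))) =210295795 / 1063304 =197.78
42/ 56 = 3/ 4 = 0.75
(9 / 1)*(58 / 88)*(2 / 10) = 261 / 220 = 1.19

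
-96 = -96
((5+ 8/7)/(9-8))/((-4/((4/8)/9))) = -43/504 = -0.09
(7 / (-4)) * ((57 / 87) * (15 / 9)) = -665 / 348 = -1.91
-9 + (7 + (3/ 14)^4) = -76751/ 38416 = -2.00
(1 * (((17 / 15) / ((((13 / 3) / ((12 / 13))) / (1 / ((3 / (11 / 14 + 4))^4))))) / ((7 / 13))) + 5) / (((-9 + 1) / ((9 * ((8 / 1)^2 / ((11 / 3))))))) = -1864989514 / 12017005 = -155.20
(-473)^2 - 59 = 223670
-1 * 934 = -934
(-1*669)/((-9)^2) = -223/27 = -8.26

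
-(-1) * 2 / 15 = 2 / 15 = 0.13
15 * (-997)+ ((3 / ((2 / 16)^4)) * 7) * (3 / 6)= 28053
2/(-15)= -2/15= -0.13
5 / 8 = 0.62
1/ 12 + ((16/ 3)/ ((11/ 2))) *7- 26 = -2525/ 132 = -19.13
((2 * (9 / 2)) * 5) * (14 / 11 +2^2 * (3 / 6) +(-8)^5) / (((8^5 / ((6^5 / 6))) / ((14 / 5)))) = -459795609 / 2816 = -163279.69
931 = 931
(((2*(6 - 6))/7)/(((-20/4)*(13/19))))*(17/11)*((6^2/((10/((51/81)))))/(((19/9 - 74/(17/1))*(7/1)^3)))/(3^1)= 0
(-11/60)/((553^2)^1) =-11/18348540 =-0.00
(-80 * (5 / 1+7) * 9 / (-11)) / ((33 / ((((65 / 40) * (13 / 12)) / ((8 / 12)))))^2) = 428415 / 85184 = 5.03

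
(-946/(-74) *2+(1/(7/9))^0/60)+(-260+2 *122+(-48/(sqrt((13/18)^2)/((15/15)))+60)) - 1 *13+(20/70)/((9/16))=-5678399/606060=-9.37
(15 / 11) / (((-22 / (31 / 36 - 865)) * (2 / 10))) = 777725 / 2904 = 267.81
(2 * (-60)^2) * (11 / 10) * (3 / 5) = 4752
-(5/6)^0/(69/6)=-2/23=-0.09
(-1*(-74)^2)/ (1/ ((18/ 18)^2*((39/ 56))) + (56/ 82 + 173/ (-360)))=-1050734880/ 314351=-3342.55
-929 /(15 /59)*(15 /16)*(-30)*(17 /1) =13976805 /8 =1747100.62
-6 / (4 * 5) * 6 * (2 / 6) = -3 / 5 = -0.60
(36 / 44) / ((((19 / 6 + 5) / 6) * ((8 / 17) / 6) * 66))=1377 / 11858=0.12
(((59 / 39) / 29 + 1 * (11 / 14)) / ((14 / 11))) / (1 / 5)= 729685 / 221676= 3.29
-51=-51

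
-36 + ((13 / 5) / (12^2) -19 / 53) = -1386751 / 38160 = -36.34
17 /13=1.31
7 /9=0.78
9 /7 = 1.29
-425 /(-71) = 5.99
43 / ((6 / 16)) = 344 / 3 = 114.67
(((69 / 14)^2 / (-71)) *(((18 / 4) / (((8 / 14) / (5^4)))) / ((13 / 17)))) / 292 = -455270625 / 60371584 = -7.54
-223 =-223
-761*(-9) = 6849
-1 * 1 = -1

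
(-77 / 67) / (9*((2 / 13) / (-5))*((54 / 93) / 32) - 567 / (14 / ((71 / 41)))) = 50890840 / 3105877527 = 0.02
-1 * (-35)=35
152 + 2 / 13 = 1978 / 13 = 152.15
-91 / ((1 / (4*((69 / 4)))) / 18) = -113022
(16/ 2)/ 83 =8/ 83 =0.10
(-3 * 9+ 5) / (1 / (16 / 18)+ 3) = -16 / 3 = -5.33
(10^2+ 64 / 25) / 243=2564 / 6075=0.42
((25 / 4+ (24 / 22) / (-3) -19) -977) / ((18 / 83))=-3615895 / 792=-4565.52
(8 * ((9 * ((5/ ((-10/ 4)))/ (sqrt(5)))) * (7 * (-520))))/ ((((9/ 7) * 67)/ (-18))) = -1467648 * sqrt(5)/ 67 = -48981.50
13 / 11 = 1.18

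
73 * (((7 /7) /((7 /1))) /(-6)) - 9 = -451 /42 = -10.74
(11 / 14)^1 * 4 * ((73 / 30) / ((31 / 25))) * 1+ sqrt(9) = 5968 / 651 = 9.17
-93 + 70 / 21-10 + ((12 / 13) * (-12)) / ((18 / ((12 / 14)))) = -27353 / 273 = -100.19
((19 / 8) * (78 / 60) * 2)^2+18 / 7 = 455863 / 11200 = 40.70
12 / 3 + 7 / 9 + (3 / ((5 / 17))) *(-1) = -244 / 45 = -5.42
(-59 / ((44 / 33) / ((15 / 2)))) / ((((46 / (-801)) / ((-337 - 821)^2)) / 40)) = 309974760371.74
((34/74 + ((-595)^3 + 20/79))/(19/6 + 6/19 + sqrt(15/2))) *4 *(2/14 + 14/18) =-718324277359519328/1230504079 + 103134719923155168 *sqrt(30)/1230504079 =-124690486.07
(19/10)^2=361/100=3.61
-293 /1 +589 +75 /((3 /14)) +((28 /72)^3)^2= 21972014353 /34012224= 646.00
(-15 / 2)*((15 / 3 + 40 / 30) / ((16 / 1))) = -95 / 32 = -2.97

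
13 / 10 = 1.30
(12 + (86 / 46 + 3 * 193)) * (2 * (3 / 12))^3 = 3409 / 46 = 74.11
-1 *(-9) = 9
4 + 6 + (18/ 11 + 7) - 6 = 139/ 11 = 12.64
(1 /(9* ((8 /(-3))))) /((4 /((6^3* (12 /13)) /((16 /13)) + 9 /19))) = -1029 /608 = -1.69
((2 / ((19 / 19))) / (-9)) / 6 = -1 / 27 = -0.04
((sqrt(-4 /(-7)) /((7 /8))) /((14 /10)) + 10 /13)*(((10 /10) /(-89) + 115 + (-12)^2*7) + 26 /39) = 24001280*sqrt(7) /91581 + 3000160 /3471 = 1557.74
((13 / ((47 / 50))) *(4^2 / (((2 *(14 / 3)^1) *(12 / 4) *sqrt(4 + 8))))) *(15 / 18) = 3250 *sqrt(3) / 2961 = 1.90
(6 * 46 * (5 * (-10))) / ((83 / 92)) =-1269600 / 83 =-15296.39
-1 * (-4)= 4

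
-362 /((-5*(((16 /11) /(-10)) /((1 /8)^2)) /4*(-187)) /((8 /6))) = 181 /816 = 0.22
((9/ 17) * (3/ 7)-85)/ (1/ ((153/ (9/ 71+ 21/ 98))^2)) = -17061387.48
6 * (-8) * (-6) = 288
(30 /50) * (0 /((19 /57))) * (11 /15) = 0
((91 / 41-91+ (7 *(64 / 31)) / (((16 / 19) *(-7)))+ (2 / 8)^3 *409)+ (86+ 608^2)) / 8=30070042655 / 650752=46208.14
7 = 7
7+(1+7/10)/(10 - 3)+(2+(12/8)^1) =10.74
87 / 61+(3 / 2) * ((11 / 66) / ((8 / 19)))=3943 / 1952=2.02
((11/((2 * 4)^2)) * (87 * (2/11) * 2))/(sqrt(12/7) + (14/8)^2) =29841/13735 - 2784 * sqrt(21)/13735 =1.24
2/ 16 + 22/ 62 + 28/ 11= 8253/ 2728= 3.03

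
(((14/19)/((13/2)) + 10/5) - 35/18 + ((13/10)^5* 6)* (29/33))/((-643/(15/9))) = -24142670831/471698370000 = -0.05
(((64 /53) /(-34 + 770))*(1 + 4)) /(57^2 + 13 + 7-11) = 5 /1985751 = 0.00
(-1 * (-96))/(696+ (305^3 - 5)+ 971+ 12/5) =480/141871447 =0.00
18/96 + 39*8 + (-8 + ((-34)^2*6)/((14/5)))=311509/112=2781.33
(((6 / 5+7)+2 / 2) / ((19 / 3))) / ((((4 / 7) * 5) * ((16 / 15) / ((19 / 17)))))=1449 / 2720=0.53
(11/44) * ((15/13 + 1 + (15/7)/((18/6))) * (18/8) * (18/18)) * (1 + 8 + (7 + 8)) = 7047/182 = 38.72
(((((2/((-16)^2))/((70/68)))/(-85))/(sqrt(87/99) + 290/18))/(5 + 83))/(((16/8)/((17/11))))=-153/3133419520 + 459*sqrt(957)/4997804134400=-0.00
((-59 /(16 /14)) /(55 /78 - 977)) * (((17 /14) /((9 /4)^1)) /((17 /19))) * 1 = 14573 /456906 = 0.03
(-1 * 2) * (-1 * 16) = 32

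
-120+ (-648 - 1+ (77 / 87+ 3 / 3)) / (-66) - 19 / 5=-3272803 / 28710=-114.00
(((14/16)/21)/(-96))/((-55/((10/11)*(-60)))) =-5/11616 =-0.00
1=1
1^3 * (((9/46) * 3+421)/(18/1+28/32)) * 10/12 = 193930/10419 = 18.61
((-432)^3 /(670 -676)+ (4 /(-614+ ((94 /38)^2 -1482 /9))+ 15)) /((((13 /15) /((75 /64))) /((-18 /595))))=-22765604158533375 /41418462176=-549648.71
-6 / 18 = -0.33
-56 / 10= -28 / 5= -5.60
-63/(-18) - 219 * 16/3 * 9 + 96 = -20825/2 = -10412.50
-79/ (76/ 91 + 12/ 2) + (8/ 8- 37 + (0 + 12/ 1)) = -22117/ 622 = -35.56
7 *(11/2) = 77/2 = 38.50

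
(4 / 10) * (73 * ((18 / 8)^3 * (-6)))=-1995.64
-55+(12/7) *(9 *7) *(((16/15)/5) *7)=106.28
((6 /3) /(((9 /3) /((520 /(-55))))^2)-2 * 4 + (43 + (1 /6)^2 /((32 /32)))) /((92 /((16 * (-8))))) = -637624 /8349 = -76.37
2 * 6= 12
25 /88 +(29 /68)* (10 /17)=13605 /25432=0.53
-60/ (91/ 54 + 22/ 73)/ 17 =-236520/ 133127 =-1.78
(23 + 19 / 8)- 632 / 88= 1601 / 88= 18.19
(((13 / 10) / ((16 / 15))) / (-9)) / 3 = -13 / 288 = -0.05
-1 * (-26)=26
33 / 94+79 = 7459 / 94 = 79.35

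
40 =40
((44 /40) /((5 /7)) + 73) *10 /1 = 3727 /5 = 745.40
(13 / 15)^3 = 2197 / 3375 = 0.65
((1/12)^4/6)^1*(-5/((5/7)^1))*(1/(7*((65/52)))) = -1/155520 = -0.00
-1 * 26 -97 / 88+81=53.90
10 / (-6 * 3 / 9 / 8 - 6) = -8 / 5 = -1.60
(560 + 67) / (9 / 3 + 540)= 209 / 181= 1.15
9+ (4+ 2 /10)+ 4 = 86 /5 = 17.20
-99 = -99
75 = 75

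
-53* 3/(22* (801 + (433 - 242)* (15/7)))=-371/62128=-0.01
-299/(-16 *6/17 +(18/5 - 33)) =25415/2979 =8.53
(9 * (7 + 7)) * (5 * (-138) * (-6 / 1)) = 521640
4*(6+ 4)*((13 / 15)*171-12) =5448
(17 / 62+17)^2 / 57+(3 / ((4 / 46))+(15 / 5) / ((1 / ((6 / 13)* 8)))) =48244341 / 949468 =50.81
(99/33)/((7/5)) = 15/7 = 2.14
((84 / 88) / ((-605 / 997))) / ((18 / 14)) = -48853 / 39930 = -1.22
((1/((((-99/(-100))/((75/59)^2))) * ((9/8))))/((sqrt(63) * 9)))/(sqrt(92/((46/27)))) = 250000 * sqrt(42)/586196919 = 0.00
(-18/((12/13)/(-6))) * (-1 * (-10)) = 1170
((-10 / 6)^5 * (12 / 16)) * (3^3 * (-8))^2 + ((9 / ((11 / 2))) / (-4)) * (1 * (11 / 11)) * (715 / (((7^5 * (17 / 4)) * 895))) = -23014665450234 / 51143701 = -450000.00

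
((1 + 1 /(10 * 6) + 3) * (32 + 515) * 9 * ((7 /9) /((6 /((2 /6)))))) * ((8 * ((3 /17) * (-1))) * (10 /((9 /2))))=-3691156 /1377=-2680.58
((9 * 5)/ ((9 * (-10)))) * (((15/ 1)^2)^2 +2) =-50627/ 2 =-25313.50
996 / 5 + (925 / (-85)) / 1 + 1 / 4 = 64113 / 340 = 188.57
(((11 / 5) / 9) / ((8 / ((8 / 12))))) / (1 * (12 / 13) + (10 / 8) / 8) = 1144 / 60615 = 0.02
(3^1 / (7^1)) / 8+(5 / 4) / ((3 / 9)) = 213 / 56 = 3.80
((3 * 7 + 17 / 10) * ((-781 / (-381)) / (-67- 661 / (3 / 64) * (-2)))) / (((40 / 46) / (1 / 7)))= 4077601 / 15007564600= 0.00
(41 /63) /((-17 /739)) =-30299 /1071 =-28.29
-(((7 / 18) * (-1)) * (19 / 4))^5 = 41615795893 / 1934917632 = 21.51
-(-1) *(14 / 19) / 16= 7 / 152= 0.05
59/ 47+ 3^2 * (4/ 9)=247/ 47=5.26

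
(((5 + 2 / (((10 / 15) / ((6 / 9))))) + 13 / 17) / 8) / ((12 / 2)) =11 / 68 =0.16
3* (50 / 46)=75 / 23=3.26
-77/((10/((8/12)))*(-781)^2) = -7/831765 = -0.00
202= 202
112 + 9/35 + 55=5854/35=167.26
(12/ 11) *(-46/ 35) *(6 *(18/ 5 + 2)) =-13248/ 275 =-48.17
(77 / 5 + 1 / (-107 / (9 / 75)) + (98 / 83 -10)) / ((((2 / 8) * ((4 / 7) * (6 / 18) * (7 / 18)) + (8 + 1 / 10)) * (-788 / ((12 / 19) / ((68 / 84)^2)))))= -13045630689 / 13161339957190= -0.00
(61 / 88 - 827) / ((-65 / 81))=1177983 / 1144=1029.71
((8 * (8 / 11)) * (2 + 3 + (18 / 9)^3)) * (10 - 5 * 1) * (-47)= -195520 / 11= -17774.55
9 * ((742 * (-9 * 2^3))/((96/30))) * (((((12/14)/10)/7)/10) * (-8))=51516/35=1471.89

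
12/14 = 6/7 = 0.86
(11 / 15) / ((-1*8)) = -11 / 120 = -0.09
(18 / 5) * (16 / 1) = 288 / 5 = 57.60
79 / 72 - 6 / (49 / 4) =2143 / 3528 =0.61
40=40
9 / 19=0.47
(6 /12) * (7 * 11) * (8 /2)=154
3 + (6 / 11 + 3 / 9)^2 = 4108 / 1089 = 3.77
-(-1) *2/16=1/8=0.12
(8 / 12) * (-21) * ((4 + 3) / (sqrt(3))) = -98 * sqrt(3) / 3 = -56.58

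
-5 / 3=-1.67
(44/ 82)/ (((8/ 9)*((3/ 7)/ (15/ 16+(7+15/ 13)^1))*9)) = 145607/ 102336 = 1.42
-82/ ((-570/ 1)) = 41/ 285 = 0.14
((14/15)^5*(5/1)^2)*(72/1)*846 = 404443648/375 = 1078516.39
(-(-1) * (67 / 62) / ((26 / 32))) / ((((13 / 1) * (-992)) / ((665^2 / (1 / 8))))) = -59258150 / 162409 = -364.87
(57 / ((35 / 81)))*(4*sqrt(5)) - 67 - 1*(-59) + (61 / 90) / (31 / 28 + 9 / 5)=-28450 / 3663 + 18468*sqrt(5) / 35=1172.11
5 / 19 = 0.26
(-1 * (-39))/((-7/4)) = -156/7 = -22.29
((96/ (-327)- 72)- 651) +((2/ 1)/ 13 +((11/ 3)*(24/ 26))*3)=-1010301/ 1417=-712.99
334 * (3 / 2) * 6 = 3006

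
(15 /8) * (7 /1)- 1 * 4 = 73 /8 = 9.12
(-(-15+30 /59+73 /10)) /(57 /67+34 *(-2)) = -0.11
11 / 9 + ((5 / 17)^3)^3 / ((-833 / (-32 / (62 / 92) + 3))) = 4812180903262388 / 3937236087576897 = 1.22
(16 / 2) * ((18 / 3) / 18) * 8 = 64 / 3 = 21.33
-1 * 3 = -3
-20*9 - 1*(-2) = -178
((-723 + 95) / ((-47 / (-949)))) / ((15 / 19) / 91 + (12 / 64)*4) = -4121742352 / 246609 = -16713.67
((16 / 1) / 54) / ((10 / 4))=16 / 135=0.12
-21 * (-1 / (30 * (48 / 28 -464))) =-49 / 32360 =-0.00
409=409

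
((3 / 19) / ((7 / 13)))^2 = 1521 / 17689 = 0.09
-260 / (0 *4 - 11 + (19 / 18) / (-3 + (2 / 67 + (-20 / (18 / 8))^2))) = 23.67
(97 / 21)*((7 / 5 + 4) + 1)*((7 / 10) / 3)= 1552 / 225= 6.90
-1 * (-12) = 12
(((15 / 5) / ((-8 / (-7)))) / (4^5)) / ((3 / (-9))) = -63 / 8192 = -0.01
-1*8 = -8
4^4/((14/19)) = 2432/7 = 347.43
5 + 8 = 13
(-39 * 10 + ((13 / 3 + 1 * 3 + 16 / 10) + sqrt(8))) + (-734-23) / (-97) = -543097 / 1455 + 2 * sqrt(2) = -370.43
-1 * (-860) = 860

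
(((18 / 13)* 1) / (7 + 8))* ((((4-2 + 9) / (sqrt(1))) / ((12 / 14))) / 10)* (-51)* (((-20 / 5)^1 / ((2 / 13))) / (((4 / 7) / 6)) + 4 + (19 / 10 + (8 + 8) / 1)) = 9860697 / 6500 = 1517.03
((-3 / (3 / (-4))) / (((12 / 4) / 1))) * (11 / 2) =7.33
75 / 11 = 6.82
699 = 699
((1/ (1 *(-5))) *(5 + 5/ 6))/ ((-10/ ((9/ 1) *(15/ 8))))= 1.97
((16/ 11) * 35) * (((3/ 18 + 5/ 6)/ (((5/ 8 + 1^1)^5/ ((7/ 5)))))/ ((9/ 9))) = 25690112/ 4084223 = 6.29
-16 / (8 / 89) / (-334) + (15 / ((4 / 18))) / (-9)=-6.97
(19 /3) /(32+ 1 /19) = 361 /1827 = 0.20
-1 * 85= -85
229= 229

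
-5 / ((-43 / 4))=20 / 43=0.47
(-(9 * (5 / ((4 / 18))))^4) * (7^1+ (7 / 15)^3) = -11941479270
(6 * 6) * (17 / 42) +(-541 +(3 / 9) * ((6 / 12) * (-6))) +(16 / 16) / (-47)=-173531 / 329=-527.45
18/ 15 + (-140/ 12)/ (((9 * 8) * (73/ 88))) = 9901/ 9855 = 1.00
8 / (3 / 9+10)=24 / 31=0.77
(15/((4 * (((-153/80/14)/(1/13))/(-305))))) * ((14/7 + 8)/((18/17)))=2135000/351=6082.62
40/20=2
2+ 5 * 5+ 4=31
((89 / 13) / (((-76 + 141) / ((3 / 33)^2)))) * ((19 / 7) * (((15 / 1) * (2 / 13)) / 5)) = 10146 / 9304295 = 0.00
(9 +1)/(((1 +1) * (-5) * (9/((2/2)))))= -1/9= -0.11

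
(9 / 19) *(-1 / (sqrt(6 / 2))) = -3 *sqrt(3) / 19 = -0.27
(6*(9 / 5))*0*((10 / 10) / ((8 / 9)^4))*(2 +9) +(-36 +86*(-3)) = -294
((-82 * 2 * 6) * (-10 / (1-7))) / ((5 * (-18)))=164 / 9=18.22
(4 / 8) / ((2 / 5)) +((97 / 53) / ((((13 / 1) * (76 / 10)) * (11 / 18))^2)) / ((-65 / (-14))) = 25433496565 / 20345037284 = 1.25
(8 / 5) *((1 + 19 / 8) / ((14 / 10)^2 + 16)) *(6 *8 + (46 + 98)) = 25920 / 449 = 57.73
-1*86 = -86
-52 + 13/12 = -611/12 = -50.92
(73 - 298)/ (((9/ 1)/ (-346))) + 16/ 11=95166/ 11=8651.45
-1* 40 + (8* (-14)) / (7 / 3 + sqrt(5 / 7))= -14192 / 149 + 504* sqrt(35) / 149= -75.24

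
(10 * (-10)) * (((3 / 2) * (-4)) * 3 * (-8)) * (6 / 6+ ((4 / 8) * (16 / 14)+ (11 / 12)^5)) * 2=-96612725 / 1512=-63897.30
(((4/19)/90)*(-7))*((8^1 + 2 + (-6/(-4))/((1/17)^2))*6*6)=-24836/95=-261.43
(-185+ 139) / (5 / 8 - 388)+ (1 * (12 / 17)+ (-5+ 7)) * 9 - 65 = -40.53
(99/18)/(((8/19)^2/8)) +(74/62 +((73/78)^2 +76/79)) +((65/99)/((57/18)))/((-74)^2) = 4283908888384487/17052486566544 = 251.22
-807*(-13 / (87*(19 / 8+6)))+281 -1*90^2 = -15164341 / 1943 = -7804.60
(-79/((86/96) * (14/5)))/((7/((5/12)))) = -3950/2107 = -1.87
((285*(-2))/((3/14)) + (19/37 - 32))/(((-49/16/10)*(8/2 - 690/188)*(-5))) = -299551680/56203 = -5329.82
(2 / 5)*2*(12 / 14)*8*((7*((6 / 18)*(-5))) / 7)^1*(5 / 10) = -32 / 7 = -4.57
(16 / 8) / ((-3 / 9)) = -6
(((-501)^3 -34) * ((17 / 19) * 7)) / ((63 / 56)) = -119715461320 / 171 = -700090417.08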